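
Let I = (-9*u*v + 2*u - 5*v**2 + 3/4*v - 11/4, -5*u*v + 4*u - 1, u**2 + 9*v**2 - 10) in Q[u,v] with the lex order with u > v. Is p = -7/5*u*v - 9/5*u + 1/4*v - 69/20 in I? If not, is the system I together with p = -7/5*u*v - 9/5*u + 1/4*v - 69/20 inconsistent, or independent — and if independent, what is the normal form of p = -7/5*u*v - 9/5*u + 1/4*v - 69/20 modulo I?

First compute the reduced Gröbner basis of I by Buchberger's algorithm.
f_1 = -9*u*v + 2*u - 5*v**2 + 3/4*v - 11/4, LT = u*v.
f_2 = -5*u*v + 4*u - 1, LT = u*v.
f_3 = u**2 + 9*v**2 - 10, LT = u**2.

S(f_1,f_2): lcm = u*v. S = 26/45*u + 5/9*v**2 - 1/12*v + 19/180.
  reduce S modulo (f_1, f_2, f_3):
  remainder 26/45*u + 5/9*v**2 - 1/12*v + 19/180 ≠ 0; add h_4 = 26/45*u + 5/9*v**2 - 1/12*v + 19/180 to the basis.

S(f_1,f_3): lcm = u**2*v. S = -2/9*u**2 + 5/9*u*v**2 - 1/12*u*v + 11/36*u - 9*v**3 + 10*v.
  reduce S modulo (f_1, f_2, f_3, h_4):
  remainder -754/81*v**3 + 14503/8424*v**2 + 332881/33696*v - 8581/3744 ≠ 0; add h_5 = -754/81*v**3 + 14503/8424*v**2 + 332881/33696*v - 8581/3744 to the basis.

S(f_2,f_3): lcm = u**2*v. S = -4/5*u**2 + 1/5*u - 9*v**3 + 10*v.
  reduce S modulo (f_1, f_2, f_3, h_4, h_5):
  remainder 2094941/392080*v**2 + 149759/313664*v - 9128559/1568320 ≠ 0; add h_6 = 2094941/392080*v**2 + 149759/313664*v - 9128559/1568320 to the basis.

S(f_1,h_4): lcm = u*v. S = -2/9*u - 25/26*v**3 + 655/936*v**2 - 83/312*v + 11/36.
  reduce S modulo (f_1, f_2, f_3, h_4, h_5, h_6):
  remainder -1206375309/871495456*v + 1206375309/871495456 ≠ 0; add h_7 = -1206375309/871495456*v + 1206375309/871495456 to the basis.

The other S-polynomials (S(f_2,h_4), S(f_3,h_4), S(f_1,h_5), S(f_2,h_5), S(f_3,h_5), S(h_4,h_5), S(f_1,h_6), S(f_2,h_6), S(f_3,h_6), S(h_4,h_6), S(h_5,h_6), S(f_1,h_7), S(f_2,h_7), S(f_3,h_7), S(h_4,h_7), S(h_5,h_7), S(h_6,h_7)) all reduce to 0 modulo the current basis, so we have a Gröbner basis.
Inter-reduce: drop elements whose leading term is divisible by another's, tail-reduce, and make monic.
Reduced Gröbner basis: {u + 1, v - 1}.
Label its elements g_1 = u + 1, g_2 = v - 1.

Reduce p = -7/5*u*v - 9/5*u + 1/4*v - 69/20 modulo G:
  leading term u*v: subtract (-7/5*v)·g_1 from -7/5*u*v - 9/5*u + 1/4*v - 69/20 → -9/5*u + 33/20*v - 69/20
  leading term u: subtract (-9/5)·g_1 from -9/5*u + 33/20*v - 69/20 → 33/20*v - 33/20
  leading term v: subtract (33/20)·g_2 from 33/20*v - 33/20 → 0
  normal form = 0.
Since the normal form is 0, p ∈ I.

Ideal membership is decidable via reduction modulo a Gröbner basis.

-7/5*u*v - 9/5*u + 1/4*v - 69/20 lies in I (it reduces to 0).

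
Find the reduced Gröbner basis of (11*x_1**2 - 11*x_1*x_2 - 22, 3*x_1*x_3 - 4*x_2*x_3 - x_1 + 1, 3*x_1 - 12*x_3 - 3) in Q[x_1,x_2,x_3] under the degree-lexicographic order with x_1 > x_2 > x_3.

G = {x_2**2 - x_2 + 18*x_3 - 2, x_2*x_3 - 3/4*x_2 + 7*x_3 - 3/4, x_3**2 - 1/4*x_2 + 9/4*x_3 - 1/4, x_1 - 4*x_3 - 1}

f_1 = 11*x_1**2 - 11*x_1*x_2 - 22, LT = x_1**2.
f_2 = 3*x_1*x_3 - 4*x_2*x_3 - x_1 + 1, LT = x_1*x_3.
f_3 = 3*x_1 - 12*x_3 - 3, LT = x_1.

S(f_1,f_2): lcm = x_1**2*x_3. S = 1/3*x_1*x_2*x_3 + 1/3*x_1**2 - 1/3*x_1 - 2*x_3.
  leading term x_1*x_2*x_3: subtract (1/9*x_2)·f_2 from 1/3*x_1*x_2*x_3 + 1/3*x_1**2 - 1/3*x_1 - 2*x_3 → 4/9*x_2**2*x_3 + 1/3*x_1**2 + 1/9*x_1*x_2 - 1/3*x_1 - 1/9*x_2 - 2*x_3
  leading term x_2**2*x_3: no divisor's leading term divides it; move 4/9*x_2**2*x_3 to the remainder.
  leading term x_1**2: subtract (1/33)·f_1 from 1/3*x_1**2 + 1/9*x_1*x_2 - 1/3*x_1 - 1/9*x_2 - 2*x_3 → 4/9*x_1*x_2 - 1/3*x_1 - 1/9*x_2 - 2*x_3 + 2/3
  leading term x_1*x_2: subtract (4/27*x_2)·f_3 from 4/9*x_1*x_2 - 1/3*x_1 - 1/9*x_2 - 2*x_3 + 2/3 → 16/9*x_2*x_3 - 1/3*x_1 + 1/3*x_2 - 2*x_3 + 2/3
  leading term x_2*x_3: no divisor's leading term divides it; move 16/9*x_2*x_3 to the remainder.
  leading term x_1: subtract (-1/9)·f_3 from -1/3*x_1 + 1/3*x_2 - 2*x_3 + 2/3 → 1/3*x_2 - 10/3*x_3 + 1/3
  leading term x_2: no divisor's leading term divides it; move 1/3*x_2 to the remainder.
  leading term x_3: no divisor's leading term divides it; move -10/3*x_3 to the remainder.
  leading term 1: no divisor's leading term divides it; move 1/3 to the remainder.
  remainder 4/9*x_2**2*x_3 + 16/9*x_2*x_3 + 1/3*x_2 - 10/3*x_3 + 1/3 ≠ 0; add g_4 = 4/9*x_2**2*x_3 + 16/9*x_2*x_3 + 1/3*x_2 - 10/3*x_3 + 1/3 to the basis.

S(f_1,f_3): lcm = x_1**2. S = -x_1*x_2 + 4*x_1*x_3 + x_1 - 2.
  leading term x_1*x_2: subtract (-1/3*x_2)·f_3 from -x_1*x_2 + 4*x_1*x_3 + x_1 - 2 → 4*x_1*x_3 - 4*x_2*x_3 + x_1 - x_2 - 2
  leading term x_1*x_3: subtract (4/3)·f_2 from 4*x_1*x_3 - 4*x_2*x_3 + x_1 - x_2 - 2 → 4/3*x_2*x_3 + 7/3*x_1 - x_2 - 10/3
  leading term x_2*x_3: no divisor's leading term divides it; move 4/3*x_2*x_3 to the remainder.
  leading term x_1: subtract (7/9)·f_3 from 7/3*x_1 - x_2 - 10/3 → -x_2 + 28/3*x_3 - 1
  leading term x_2: no divisor's leading term divides it; move -x_2 to the remainder.
  leading term x_3: no divisor's leading term divides it; move 28/3*x_3 to the remainder.
  leading term 1: no divisor's leading term divides it; move -1 to the remainder.
  remainder 4/3*x_2*x_3 - x_2 + 28/3*x_3 - 1 ≠ 0; add g_5 = 4/3*x_2*x_3 - x_2 + 28/3*x_3 - 1 to the basis.

S(f_2,f_3): lcm = x_1*x_3. S = -4/3*x_2*x_3 + 4*x_3**2 - 1/3*x_1 + x_3 + 1/3.
  leading term x_2*x_3: subtract (-1)·g_5 from -4/3*x_2*x_3 + 4*x_3**2 - 1/3*x_1 + x_3 + 1/3 → 4*x_3**2 - 1/3*x_1 - x_2 + 31/3*x_3 - 2/3
  leading term x_3**2: no divisor's leading term divides it; move 4*x_3**2 to the remainder.
  leading term x_1: subtract (-1/9)·f_3 from -1/3*x_1 - x_2 + 31/3*x_3 - 2/3 → -x_2 + 9*x_3 - 1
  leading term x_2: no divisor's leading term divides it; move -x_2 to the remainder.
  leading term x_3: no divisor's leading term divides it; move 9*x_3 to the remainder.
  leading term 1: no divisor's leading term divides it; move -1 to the remainder.
  remainder 4*x_3**2 - x_2 + 9*x_3 - 1 ≠ 0; add g_6 = 4*x_3**2 - x_2 + 9*x_3 - 1 to the basis.

S(f_2,g_4): lcm = x_1*x_2**2*x_3. S = -4/3*x_2**3*x_3 - 1/3*x_1*x_2**2 - 4*x_1*x_2*x_3 - 3/4*x_1*x_2 + 15/2*x_1*x_3 + 1/3*x_2**2 - 3/4*x_1.
  leading term x_2**3*x_3: subtract (-3*x_2)·g_4 from -4/3*x_2**3*x_3 - 1/3*x_1*x_2**2 - 4*x_1*x_2*x_3 - 3/4*x_1*x_2 + 15/2*x_1*x_3 + 1/3*x_2**2 - 3/4*x_1 → -1/3*x_1*x_2**2 - 4*x_1*x_2*x_3 + 16/3*x_2**2*x_3 - 3/4*x_1*x_2 + 15/2*x_1*x_3 + 4/3*x_2**2 - 10*x_2*x_3 - 3/4*x_1 + x_2
  leading term x_1*x_2**2: subtract (-1/9*x_2**2)·f_3 from -1/3*x_1*x_2**2 - 4*x_1*x_2*x_3 + 16/3*x_2**2*x_3 - 3/4*x_1*x_2 + 15/2*x_1*x_3 + 4/3*x_2**2 - 10*x_2*x_3 - 3/4*x_1 + x_2 → -4*x_1*x_2*x_3 + 4*x_2**2*x_3 - 3/4*x_1*x_2 + 15/2*x_1*x_3 + x_2**2 - 10*x_2*x_3 - 3/4*x_1 + x_2
  leading term x_1*x_2*x_3: subtract (-4/3*x_2)·f_2 from -4*x_1*x_2*x_3 + 4*x_2**2*x_3 - 3/4*x_1*x_2 + 15/2*x_1*x_3 + x_2**2 - 10*x_2*x_3 - 3/4*x_1 + x_2 → -4/3*x_2**2*x_3 - 25/12*x_1*x_2 + 15/2*x_1*x_3 + x_2**2 - 10*x_2*x_3 - 3/4*x_1 + 7/3*x_2
  leading term x_2**2*x_3: subtract (-3)·g_4 from -4/3*x_2**2*x_3 - 25/12*x_1*x_2 + 15/2*x_1*x_3 + x_2**2 - 10*x_2*x_3 - 3/4*x_1 + 7/3*x_2 → -25/12*x_1*x_2 + 15/2*x_1*x_3 + x_2**2 - 14/3*x_2*x_3 - 3/4*x_1 + 10/3*x_2 - 10*x_3 + 1
  leading term x_1*x_2: subtract (-25/36*x_2)·f_3 from -25/12*x_1*x_2 + 15/2*x_1*x_3 + x_2**2 - 14/3*x_2*x_3 - 3/4*x_1 + 10/3*x_2 - 10*x_3 + 1 → 15/2*x_1*x_3 + x_2**2 - 13*x_2*x_3 - 3/4*x_1 + 5/4*x_2 - 10*x_3 + 1
  leading term x_1*x_3: subtract (5/2)·f_2 from 15/2*x_1*x_3 + x_2**2 - 13*x_2*x_3 - 3/4*x_1 + 5/4*x_2 - 10*x_3 + 1 → x_2**2 - 3*x_2*x_3 + 7/4*x_1 + 5/4*x_2 - 10*x_3 - 3/2
  leading term x_2**2: no divisor's leading term divides it; move x_2**2 to the remainder.
  leading term x_2*x_3: subtract (-9/4)·g_5 from -3*x_2*x_3 + 7/4*x_1 + 5/4*x_2 - 10*x_3 - 3/2 → 7/4*x_1 - x_2 + 11*x_3 - 15/4
  leading term x_1: subtract (7/12)·f_3 from 7/4*x_1 - x_2 + 11*x_3 - 15/4 → -x_2 + 18*x_3 - 2
  leading term x_2: no divisor's leading term divides it; move -x_2 to the remainder.
  leading term x_3: no divisor's leading term divides it; move 18*x_3 to the remainder.
  leading term 1: no divisor's leading term divides it; move -2 to the remainder.
  remainder x_2**2 - x_2 + 18*x_3 - 2 ≠ 0; add g_7 = x_2**2 - x_2 + 18*x_3 - 2 to the basis.

The other S-polynomials (S(f_1,g_4), S(f_3,g_4), S(f_1,g_5), S(f_2,g_5), S(f_3,g_5), S(g_4,g_5), S(f_1,g_6), S(f_2,g_6), S(f_3,g_6), S(g_4,g_6), S(g_5,g_6), S(f_1,g_7), S(f_2,g_7), S(f_3,g_7), S(g_4,g_7), S(g_5,g_7), S(g_6,g_7)) all reduce to 0 modulo the current basis, so we have a Gröbner basis.
Inter-reduce: drop elements whose leading term is divisible by another's, tail-reduce, and make monic.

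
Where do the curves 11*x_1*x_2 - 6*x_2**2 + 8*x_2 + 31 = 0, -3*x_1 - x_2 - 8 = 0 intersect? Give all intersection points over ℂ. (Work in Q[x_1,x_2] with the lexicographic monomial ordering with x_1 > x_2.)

Compute a lex Gröbner basis by Buchberger's algorithm.
f_1 = 11*x_1*x_2 - 6*x_2**2 + 8*x_2 + 31, LT = x_1*x_2.
f_2 = -3*x_1 - x_2 - 8, LT = x_1.

S(f_1,f_2): lcm = x_1*x_2. S = -29/33*x_2**2 - 64/33*x_2 + 31/11.
  leading term x_2**2: no divisor's leading term divides it; move -29/33*x_2**2 to the remainder.
  leading term x_2: no divisor's leading term divides it; move -64/33*x_2 to the remainder.
  leading term 1: no divisor's leading term divides it; move 31/11 to the remainder.
  remainder -29/33*x_2**2 - 64/33*x_2 + 31/11 ≠ 0; add h_3 = -29/33*x_2**2 - 64/33*x_2 + 31/11 to the basis.

The other S-polynomials (S(f_1,h_3), S(f_2,h_3)) all reduce to 0 modulo the current basis, so we have a Gröbner basis.
Inter-reduce: drop elements whose leading term is divisible by another's, tail-reduce, and make monic.
Reduced Gröbner basis: {x_1 + 1/3*x_2 + 8/3, x_2**2 + 64/29*x_2 - 93/29}.

A lex Gröbner basis eliminates variables successively. Here x_2**2 + 64/29*x_2 - 93/29 depends only on x_2, with roots {-93/29, 1}; lifting each root through the earlier basis elements recovers the full solutions.
  x_2 = -93/29: the earlier basis element becomes x_1 + 139/87 = 0, giving x_1 = -139/87 — point (-139/87, -93/29).
  x_2 = 1: the earlier basis element becomes x_1 + 3 = 0, giving x_1 = -3 — point (-3, 1).
Substituting each solution back into the original system confirms all equations vanish.

{(-139/87, -93/29), (-3, 1)}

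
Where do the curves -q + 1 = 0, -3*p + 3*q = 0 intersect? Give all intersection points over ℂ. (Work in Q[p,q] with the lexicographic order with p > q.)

{(1, 1)}

Compute a lex Gröbner basis by Buchberger's algorithm.
f_1 = -q + 1, LT = q.
f_2 = -3*p + 3*q, LT = p.

The S-polynomials (S(f_1,f_2)) all reduce to 0 modulo the current basis, so we have a Gröbner basis.
Inter-reduce: drop elements whose leading term is divisible by another's, tail-reduce, and make monic.
Reduced Gröbner basis: {p - 1, q - 1}.

Since the basis is lex-ordered, q - 1 is univariate in q. Its roots are {1}. Back-substituting each root into the other basis elements fixes the other coordinates.
  q = 1: the earlier basis element becomes p - 1 = 0, giving p = 1 — point (1, 1).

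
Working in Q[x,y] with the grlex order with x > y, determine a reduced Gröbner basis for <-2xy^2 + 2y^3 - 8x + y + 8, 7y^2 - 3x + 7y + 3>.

The reduced Gröbner basis is the canonical form of the ideal for this ordering.

f_1 = -2xy^2 + 2y^3 - 8x + y + 8, LT = xy^2.
f_2 = 7y^2 - 3x + 7y + 3, LT = y^2.

S(f_1,f_2): lcm = xy^2. S = -y^3 + 3/7x^2 - xy + 25/7x - 1/2y - 4.
  leading term y^3: subtract (-1/7y)·f_2 from -y^3 + 3/7x^2 - xy + 25/7x - 1/2y - 4 → 3/7x^2 - 10/7xy + y^2 + 25/7x - 1/14y - 4
  leading term x^2: no divisor's leading term divides it; move 3/7x^2 to the remainder.
  leading term xy: no divisor's leading term divides it; move -10/7xy to the remainder.
  leading term y^2: subtract (1/7)·f_2 from y^2 + 25/7x - 1/14y - 4 → 4x - 15/14y - 31/7
  leading term x: no divisor's leading term divides it; move 4x to the remainder.
  leading term y: no divisor's leading term divides it; move -15/14y to the remainder.
  leading term 1: no divisor's leading term divides it; move -31/7 to the remainder.
  remainder 3/7x^2 - 10/7xy + 4x - 15/14y - 31/7 ≠ 0; add g_3 = 3/7x^2 - 10/7xy + 4x - 15/14y - 31/7 to the basis.

The other S-polynomials (S(f_1,g_3), S(f_2,g_3)) all reduce to 0 modulo the current basis, so we have a Gröbner basis.
Inter-reduce: drop elements whose leading term is divisible by another's, tail-reduce, and make monic.

G = {x^2 - 10/3xy + 28/3x - 5/2y - 31/3, y^2 - 3/7x + y + 3/7}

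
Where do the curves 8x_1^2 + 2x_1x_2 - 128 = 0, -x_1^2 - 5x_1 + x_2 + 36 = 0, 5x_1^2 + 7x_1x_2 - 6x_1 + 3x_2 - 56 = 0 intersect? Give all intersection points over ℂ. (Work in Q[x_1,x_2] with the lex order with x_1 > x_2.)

Compute a lex Gröbner basis by Buchberger's algorithm.
f_1 = 8x_1^2 + 2x_1x_2 - 128, LT = x_1^2.
f_2 = -x_1^2 - 5x_1 + x_2 + 36, LT = x_1^2.
f_3 = 5x_1^2 + 7x_1x_2 - 6x_1 + 3x_2 - 56, LT = x_1^2.

S(f_1,f_2): lcm = x_1^2. S = 1/4x_1x_2 - 5x_1 + x_2 + 20.
  leading term x_1x_2: no divisor's leading term divides it; move 1/4x_1x_2 to the remainder.
  leading term x_1: no divisor's leading term divides it; move -5x_1 to the remainder.
  leading term x_2: no divisor's leading term divides it; move x_2 to the remainder.
  leading term 1: no divisor's leading term divides it; move 20 to the remainder.
  remainder 1/4x_1x_2 - 5x_1 + x_2 + 20 ≠ 0; add h_4 = 1/4x_1x_2 - 5x_1 + x_2 + 20 to the basis.

S(f_1,f_3): lcm = x_1^2. S = -23/20x_1x_2 + 6/5x_1 - 3/5x_2 - 24/5.
  leading term x_1x_2: subtract (-23/5)·h_4 from -23/20x_1x_2 + 6/5x_1 - 3/5x_2 - 24/5 → -109/5x_1 + 4x_2 + 436/5
  leading term x_1: no divisor's leading term divides it; move -109/5x_1 to the remainder.
  leading term x_2: no divisor's leading term divides it; move 4x_2 to the remainder.
  leading term 1: no divisor's leading term divides it; move 436/5 to the remainder.
  remainder -109/5x_1 + 4x_2 + 436/5 ≠ 0; add h_5 = -109/5x_1 + 4x_2 + 436/5 to the basis.

S(f_2,f_3): lcm = x_1^2. S = -7/5x_1x_2 + 31/5x_1 - 8/5x_2 - 124/5.
  leading term x_1x_2: subtract (-28/5)·h_4 from -7/5x_1x_2 + 31/5x_1 - 8/5x_2 - 124/5 → -109/5x_1 + 4x_2 + 436/5
  leading term x_1: subtract (1)·h_5 from -109/5x_1 + 4x_2 + 436/5 → 0
  remainder 0.

S(f_1,h_4): lcm = x_1^2x_2. S = 20x_1^2 + 1/4x_1x_2^2 - 4x_1x_2 - 80x_1 - 16x_2.
  leading term x_1^2: subtract (5/2)·f_1 from 20x_1^2 + 1/4x_1x_2^2 - 4x_1x_2 - 80x_1 - 16x_2 → 1/4x_1x_2^2 - 9x_1x_2 - 80x_1 - 16x_2 + 320
  leading term x_1x_2^2: subtract (x_2)·h_4 from 1/4x_1x_2^2 - 9x_1x_2 - 80x_1 - 16x_2 + 320 → -4x_1x_2 - 80x_1 - x_2^2 - 36x_2 + 320
  leading term x_1x_2: subtract (-16)·h_4 from -4x_1x_2 - 80x_1 - x_2^2 - 36x_2 + 320 → -160x_1 - x_2^2 - 20x_2 + 640
  leading term x_1: subtract (800/109)·h_5 from -160x_1 - x_2^2 - 20x_2 + 640 → -x_2^2 - 5380/109x_2
  leading term x_2^2: no divisor's leading term divides it; move -x_2^2 to the remainder.
  leading term x_2: no divisor's leading term divides it; move -5380/109x_2 to the remainder.
  remainder -x_2^2 - 5380/109x_2 ≠ 0; add h_6 = -x_2^2 - 5380/109x_2 to the basis.

S(f_2,h_4): lcm = x_1^2x_2. S = 20x_1^2 + x_1x_2 - 80x_1 - x_2^2 - 36x_2.
  leading term x_1^2: subtract (5/2)·f_1 from 20x_1^2 + x_1x_2 - 80x_1 - x_2^2 - 36x_2 → -4x_1x_2 - 80x_1 - x_2^2 - 36x_2 + 320
  leading term x_1x_2: subtract (-16)·h_4 from -4x_1x_2 - 80x_1 - x_2^2 - 36x_2 + 320 → -160x_1 - x_2^2 - 20x_2 + 640
  leading term x_1: subtract (800/109)·h_5 from -160x_1 - x_2^2 - 20x_2 + 640 → -x_2^2 - 5380/109x_2
  leading term x_2^2: subtract (1)·h_6 from -x_2^2 - 5380/109x_2 → 0
  remainder 0.

S(f_3,h_4): lcm = x_1^2x_2. S = 20x_1^2 + 7/5x_1x_2^2 - 26/5x_1x_2 - 80x_1 + 3/5x_2^2 - 56/5x_2.
  leading term x_1^2: subtract (5/2)·f_1 from 20x_1^2 + 7/5x_1x_2^2 - 26/5x_1x_2 - 80x_1 + 3/5x_2^2 - 56/5x_2 → 7/5x_1x_2^2 - 51/5x_1x_2 - 80x_1 + 3/5x_2^2 - 56/5x_2 + 320
  leading term x_1x_2^2: subtract (28/5x_2)·h_4 from 7/5x_1x_2^2 - 51/5x_1x_2 - 80x_1 + 3/5x_2^2 - 56/5x_2 + 320 → 89/5x_1x_2 - 80x_1 - 5x_2^2 - 616/5x_2 + 320
  leading term x_1x_2: subtract (356/5)·h_4 from 89/5x_1x_2 - 80x_1 - 5x_2^2 - 616/5x_2 + 320 → 276x_1 - 5x_2^2 - 972/5x_2 - 1104
  leading term x_1: subtract (-1380/109)·h_5 from 276x_1 - 5x_2^2 - 972/5x_2 - 1104 → -5x_2^2 - 78348/545x_2
  leading term x_2^2: subtract (5)·h_6 from -5x_2^2 - 78348/545x_2 → 56152/545x_2
  leading term x_2: no divisor's leading term divides it; move 56152/545x_2 to the remainder.
  remainder 56152/545x_2 ≠ 0; add h_7 = 56152/545x_2 to the basis.

S(f_1,h_5): lcm = x_1^2. S = 189/436x_1x_2 + 4x_1 - 16.
  leading term x_1x_2: subtract (189/109)·h_4 from 189/436x_1x_2 + 4x_1 - 16 → 1381/109x_1 - 189/109x_2 - 5524/109
  leading term x_1: subtract (-6905/11881)·h_5 from 1381/109x_1 - 189/109x_2 - 5524/109 → 7019/11881x_2
  leading term x_2: subtract (5/872)·h_7 from 7019/11881x_2 → 0
  remainder 0.

S(f_2,h_5): lcm = x_1^2. S = 20/109x_1x_2 + 9x_1 - x_2 - 36.
  leading term x_1x_2: subtract (80/109)·h_4 from 20/109x_1x_2 + 9x_1 - x_2 - 36 → 1381/109x_1 - 189/109x_2 - 5524/109
  leading term x_1: subtract (-6905/11881)·h_5 from 1381/109x_1 - 189/109x_2 - 5524/109 → 7019/11881x_2
  leading term x_2: subtract (5/872)·h_7 from 7019/11881x_2 → 0
  remainder 0.

S(f_3,h_5): lcm = x_1^2. S = 863/545x_1x_2 + 14/5x_1 + 3/5x_2 - 56/5.
  leading term x_1x_2: subtract (3452/545)·h_4 from 863/545x_1x_2 + 14/5x_1 + 3/5x_2 - 56/5 → 18786/545x_1 - 625/109x_2 - 75144/545
  leading term x_1: subtract (-18786/11881)·h_5 from 18786/545x_1 - 625/109x_2 - 75144/545 → 7019/11881x_2
  leading term x_2: subtract (5/872)·h_7 from 7019/11881x_2 → 0
  remainder 0.

S(h_4,h_5): lcm = x_1x_2. S = -20x_1 + 20/109x_2^2 + 8x_2 + 80.
  leading term x_1: subtract (100/109)·h_5 from -20x_1 + 20/109x_2^2 + 8x_2 + 80 → 20/109x_2^2 + 472/109x_2
  leading term x_2^2: subtract (-20/109)·h_6 from 20/109x_2^2 + 472/109x_2 → -56152/11881x_2
  leading term x_2: subtract (-5/109)·h_7 from -56152/11881x_2 → 0
  remainder 0.

S(f_1,h_6): leading monomials are coprime, so the S-polynomial reduces to 0 (Buchberger's first criterion).
S(f_2,h_6): leading monomials are coprime, so the S-polynomial reduces to 0 (Buchberger's first criterion).
S(f_3,h_6): leading monomials are coprime, so the S-polynomial reduces to 0 (Buchberger's first criterion).
S(h_4,h_6): lcm = x_1x_2^2. S = -7560/109x_1x_2 + 4x_2^2 + 80x_2.
  leading term x_1x_2: subtract (-30240/109)·h_4 from -7560/109x_1x_2 + 4x_2^2 + 80x_2 → -151200/109x_1 + 4x_2^2 + 38960/109x_2 + 604800/109
  leading term x_1: subtract (756000/11881)·h_5 from -151200/109x_1 + 4x_2^2 + 38960/109x_2 + 604800/109 → 4x_2^2 + 1222640/11881x_2
  leading term x_2^2: subtract (-4)·h_6 from 4x_2^2 + 1222640/11881x_2 → -1123040/11881x_2
  leading term x_2: subtract (-100/109)·h_7 from -1123040/11881x_2 → 0
  remainder 0.

S(h_5,h_6): leading monomials are coprime, so the S-polynomial reduces to 0 (Buchberger's first criterion).
S(f_1,h_7): leading monomials are coprime, so the S-polynomial reduces to 0 (Buchberger's first criterion).
S(f_2,h_7): leading monomials are coprime, so the S-polynomial reduces to 0 (Buchberger's first criterion).
S(f_3,h_7): leading monomials are coprime, so the S-polynomial reduces to 0 (Buchberger's first criterion).
S(h_4,h_7): lcm = x_1x_2. S = -20x_1 + 4x_2 + 80.
  leading term x_1: subtract (100/109)·h_5 from -20x_1 + 4x_2 + 80 → 36/109x_2
  leading term x_2: subtract (45/14038)·h_7 from 36/109x_2 → 0
  remainder 0.

S(h_5,h_7): leading monomials are coprime, so the S-polynomial reduces to 0 (Buchberger's first criterion).
S(h_6,h_7): lcm = x_2^2. S = 5380/109x_2.
  leading term x_2: subtract (6725/14038)·h_7 from 5380/109x_2 → 0
  remainder 0.

Every S-polynomial of the final basis reduces to 0, so we have a Gröbner basis.
Inter-reduce: drop elements whose leading term is divisible by another's, tail-reduce, and make monic.
Reduced Gröbner basis: {x_1 - 4, x_2}.

From the last basis element, x_2 = 0, so x_2 takes values in {0}. Each choice, substituted upward through the basis, yields the corresponding point(s) of the solution set.
  x_2 = 0: the earlier basis element becomes x_1 - 4 = 0, giving x_1 = 4 — point (4, 0).
Check: every point annihilates each of the original generators.

{(4, 0)}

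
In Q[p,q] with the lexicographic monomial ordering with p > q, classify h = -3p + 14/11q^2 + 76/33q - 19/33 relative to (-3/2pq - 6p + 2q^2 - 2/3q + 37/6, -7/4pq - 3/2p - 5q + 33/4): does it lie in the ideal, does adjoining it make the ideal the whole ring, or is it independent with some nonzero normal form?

-3p + 14/11q^2 + 76/33q - 19/33 lies in I (it reduces to 0).

First compute the reduced Gröbner basis of I by Buchberger's algorithm.
f_1 = -3/2pq - 6p + 2q^2 - 2/3q + 37/6, LT = pq.
f_2 = -7/4pq - 3/2p - 5q + 33/4, LT = pq.

S(f_1,f_2): lcm = pq. S = 22/7p - 4/3q^2 - 152/63q + 38/63.
  leading term p: no divisor's leading term divides it; move 22/7p to the remainder.
  leading term q^2: no divisor's leading term divides it; move -4/3q^2 to the remainder.
  leading term q: no divisor's leading term divides it; move -152/63q to the remainder.
  leading term 1: no divisor's leading term divides it; move 38/63 to the remainder.
  remainder 22/7p - 4/3q^2 - 152/63q + 38/63 ≠ 0; add k_3 = 22/7p - 4/3q^2 - 152/63q + 38/63 to the basis.

S(f_1,k_3): lcm = pq. S = 4p + 14/33q^3 - 56/99q^2 + 25/99q - 37/9.
  leading term p: subtract (14/11)·k_3 from 4p + 14/33q^3 - 56/99q^2 + 25/99q - 37/9 → 14/33q^3 + 112/99q^2 + 329/99q - 161/33
  leading term q^3: no divisor's leading term divides it; move 14/33q^3 to the remainder.
  leading term q^2: no divisor's leading term divides it; move 112/99q^2 to the remainder.
  leading term q: no divisor's leading term divides it; move 329/99q to the remainder.
  leading term 1: no divisor's leading term divides it; move -161/33 to the remainder.
  remainder 14/33q^3 + 112/99q^2 + 329/99q - 161/33 ≠ 0; add k_4 = 14/33q^3 + 112/99q^2 + 329/99q - 161/33 to the basis.

The other S-polynomials (S(f_2,k_3), S(f_1,k_4), S(f_2,k_4), S(k_3,k_4)) all reduce to 0 modulo the current basis, so we have a Gröbner basis.
Inter-reduce: drop elements whose leading term is divisible by another's, tail-reduce, and make monic.
Reduced Gröbner basis: {p - 14/33q^2 - 76/99q + 19/99, q^3 + 8/3q^2 + 47/6q - 23/2}.
Label its elements g_1 = p - 14/33q^2 - 76/99q + 19/99, g_2 = q^3 + 8/3q^2 + 47/6q - 23/2.

Reduce h = -3p + 14/11q^2 + 76/33q - 19/33 modulo G:
  leading term p: subtract (-3)·g_1 from -3p + 14/11q^2 + 76/33q - 19/33 → 0
  normal form = 0.
Since the normal form is 0, h ∈ I.

Ideal membership is decidable via reduction modulo a Gröbner basis.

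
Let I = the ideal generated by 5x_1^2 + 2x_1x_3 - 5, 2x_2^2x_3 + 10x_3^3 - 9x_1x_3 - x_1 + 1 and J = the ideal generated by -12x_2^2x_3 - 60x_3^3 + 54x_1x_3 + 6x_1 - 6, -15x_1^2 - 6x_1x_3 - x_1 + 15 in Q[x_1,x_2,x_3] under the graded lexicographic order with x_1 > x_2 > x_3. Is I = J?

No, the ideals differ.

Equality of ideals is decidable: compute both reduced Gröbner bases (unique for the ordering) and check whether they agree.
Buchberger on the first generating set:
f_1 = 5x_1^2 + 2x_1x_3 - 5, LT = x_1^2.
f_2 = 2x_2^2x_3 + 10x_3^3 - 9x_1x_3 - x_1 + 1, LT = x_2^2x_3.

S(f_1,f_2): leading monomials are coprime, so the S-polynomial reduces to 0 (Buchberger's first criterion).
Every S-polynomial of the final basis reduces to 0, so we have a Gröbner basis.
Inter-reduce: drop elements whose leading term is divisible by another's, tail-reduce, and make monic.
Reduced Gröbner basis: {x_2^2x_3 + 5x_3^3 - 9/2x_1x_3 - 1/2x_1 + 1/2, x_1^2 + 2/5x_1x_3 - 1}.

Buchberger on the second generating set:
h_1 = -12x_2^2x_3 - 60x_3^3 + 54x_1x_3 + 6x_1 - 6, LT = x_2^2x_3.
h_2 = -15x_1^2 - 6x_1x_3 - x_1 + 15, LT = x_1^2.

S(h_1,h_2): leading monomials are coprime, so the S-polynomial reduces to 0 (Buchberger's first criterion).
Every S-polynomial of the final basis reduces to 0, so we have a Gröbner basis.
Inter-reduce: drop elements whose leading term is divisible by another's, tail-reduce, and make monic.
Reduced Gröbner basis: {x_2^2x_3 + 5x_3^3 - 9/2x_1x_3 - 1/2x_1 + 1/2, x_1^2 + 2/5x_1x_3 + 1/15x_1 - 1}.

These differ, so the ideals are not equal.
The choice of monomial ordering does not affect the verdict — as long as both bases are computed under the same ordering, their equality decides ideal equality.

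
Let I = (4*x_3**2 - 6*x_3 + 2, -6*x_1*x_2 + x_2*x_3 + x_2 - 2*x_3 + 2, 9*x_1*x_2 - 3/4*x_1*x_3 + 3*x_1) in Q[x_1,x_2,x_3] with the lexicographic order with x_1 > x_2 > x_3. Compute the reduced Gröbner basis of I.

f_1 = 4*x_3**2 - 6*x_3 + 2, LT = x_3**2.
f_2 = -6*x_1*x_2 + x_2*x_3 + x_2 - 2*x_3 + 2, LT = x_1*x_2.
f_3 = 9*x_1*x_2 - 3/4*x_1*x_3 + 3*x_1, LT = x_1*x_2.

S(f_2,f_3): lcm = x_1*x_2. S = 1/12*x_1*x_3 - 1/3*x_1 - 1/6*x_2*x_3 - 1/6*x_2 + 1/3*x_3 - 1/3.
  leading term x_1*x_3: no divisor's leading term divides it; move 1/12*x_1*x_3 to the remainder.
  leading term x_1: no divisor's leading term divides it; move -1/3*x_1 to the remainder.
  leading term x_2*x_3: no divisor's leading term divides it; move -1/6*x_2*x_3 to the remainder.
  leading term x_2: no divisor's leading term divides it; move -1/6*x_2 to the remainder.
  leading term x_3: no divisor's leading term divides it; move 1/3*x_3 to the remainder.
  leading term 1: no divisor's leading term divides it; move -1/3 to the remainder.
  remainder 1/12*x_1*x_3 - 1/3*x_1 - 1/6*x_2*x_3 - 1/6*x_2 + 1/3*x_3 - 1/3 ≠ 0; add g_4 = 1/12*x_1*x_3 - 1/3*x_1 - 1/6*x_2*x_3 - 1/6*x_2 + 1/3*x_3 - 1/3 to the basis.

S(f_1,g_4): lcm = x_1*x_3**2. S = 5/2*x_1*x_3 + 1/2*x_1 + 2*x_2*x_3**2 + 2*x_2*x_3 - 4*x_3**2 + 4*x_3.
  leading term x_1*x_3: subtract (30)·g_4 from 5/2*x_1*x_3 + 1/2*x_1 + 2*x_2*x_3**2 + 2*x_2*x_3 - 4*x_3**2 + 4*x_3 → 21/2*x_1 + 2*x_2*x_3**2 + 7*x_2*x_3 + 5*x_2 - 4*x_3**2 - 6*x_3 + 10
  leading term x_1: no divisor's leading term divides it; move 21/2*x_1 to the remainder.
  leading term x_2*x_3**2: subtract (1/2*x_2)·f_1 from 2*x_2*x_3**2 + 7*x_2*x_3 + 5*x_2 - 4*x_3**2 - 6*x_3 + 10 → 10*x_2*x_3 + 4*x_2 - 4*x_3**2 - 6*x_3 + 10
  leading term x_2*x_3: no divisor's leading term divides it; move 10*x_2*x_3 to the remainder.
  leading term x_2: no divisor's leading term divides it; move 4*x_2 to the remainder.
  leading term x_3**2: subtract (-1)·f_1 from -4*x_3**2 - 6*x_3 + 10 → -12*x_3 + 12
  leading term x_3: no divisor's leading term divides it; move -12*x_3 to the remainder.
  leading term 1: no divisor's leading term divides it; move 12 to the remainder.
  remainder 21/2*x_1 + 10*x_2*x_3 + 4*x_2 - 12*x_3 + 12 ≠ 0; add g_5 = 21/2*x_1 + 10*x_2*x_3 + 4*x_2 - 12*x_3 + 12 to the basis.

S(f_2,g_4): lcm = x_1*x_2*x_3. S = 4*x_1*x_2 + 2*x_2**2*x_3 + 2*x_2**2 - 1/6*x_2*x_3**2 - 25/6*x_2*x_3 + 4*x_2 + 1/3*x_3**2 - 1/3*x_3.
  leading term x_1*x_2: subtract (-2/3)·f_2 from 4*x_1*x_2 + 2*x_2**2*x_3 + 2*x_2**2 - 1/6*x_2*x_3**2 - 25/6*x_2*x_3 + 4*x_2 + 1/3*x_3**2 - 1/3*x_3 → 2*x_2**2*x_3 + 2*x_2**2 - 1/6*x_2*x_3**2 - 7/2*x_2*x_3 + 14/3*x_2 + 1/3*x_3**2 - 5/3*x_3 + 4/3
  leading term x_2**2*x_3: no divisor's leading term divides it; move 2*x_2**2*x_3 to the remainder.
  leading term x_2**2: no divisor's leading term divides it; move 2*x_2**2 to the remainder.
  leading term x_2*x_3**2: subtract (-1/24*x_2)·f_1 from -1/6*x_2*x_3**2 - 7/2*x_2*x_3 + 14/3*x_2 + 1/3*x_3**2 - 5/3*x_3 + 4/3 → -15/4*x_2*x_3 + 19/4*x_2 + 1/3*x_3**2 - 5/3*x_3 + 4/3
  leading term x_2*x_3: no divisor's leading term divides it; move -15/4*x_2*x_3 to the remainder.
  leading term x_2: no divisor's leading term divides it; move 19/4*x_2 to the remainder.
  leading term x_3**2: subtract (1/12)·f_1 from 1/3*x_3**2 - 5/3*x_3 + 4/3 → -7/6*x_3 + 7/6
  leading term x_3: no divisor's leading term divides it; move -7/6*x_3 to the remainder.
  leading term 1: no divisor's leading term divides it; move 7/6 to the remainder.
  remainder 2*x_2**2*x_3 + 2*x_2**2 - 15/4*x_2*x_3 + 19/4*x_2 - 7/6*x_3 + 7/6 ≠ 0; add g_6 = 2*x_2**2*x_3 + 2*x_2**2 - 15/4*x_2*x_3 + 19/4*x_2 - 7/6*x_3 + 7/6 to the basis.

S(f_2,g_5): lcm = x_1*x_2. S = -20/21*x_2**2*x_3 - 8/21*x_2**2 + 41/42*x_2*x_3 - 55/42*x_2 + 1/3*x_3 - 1/3.
  leading term x_2**2*x_3: subtract (-10/21)·g_6 from -20/21*x_2**2*x_3 - 8/21*x_2**2 + 41/42*x_2*x_3 - 55/42*x_2 + 1/3*x_3 - 1/3 → 4/7*x_2**2 - 17/21*x_2*x_3 + 20/21*x_2 - 2/9*x_3 + 2/9
  leading term x_2**2: no divisor's leading term divides it; move 4/7*x_2**2 to the remainder.
  leading term x_2*x_3: no divisor's leading term divides it; move -17/21*x_2*x_3 to the remainder.
  leading term x_2: no divisor's leading term divides it; move 20/21*x_2 to the remainder.
  leading term x_3: no divisor's leading term divides it; move -2/9*x_3 to the remainder.
  leading term 1: no divisor's leading term divides it; move 2/9 to the remainder.
  remainder 4/7*x_2**2 - 17/21*x_2*x_3 + 20/21*x_2 - 2/9*x_3 + 2/9 ≠ 0; add g_7 = 4/7*x_2**2 - 17/21*x_2*x_3 + 20/21*x_2 - 2/9*x_3 + 2/9 to the basis.

The other S-polynomials (S(f_1,f_2), S(f_1,f_3), S(f_3,g_4), S(f_1,g_5), S(f_3,g_5), S(g_4,g_5), S(f_1,g_6), S(f_2,g_6), S(f_3,g_6), S(g_4,g_6), S(g_5,g_6), S(f_1,g_7), S(f_2,g_7), S(f_3,g_7), S(g_4,g_7), S(g_5,g_7), S(g_6,g_7)) all reduce to 0 modulo the current basis, so we have a Gröbner basis.
Inter-reduce: drop elements whose leading term is divisible by another's, tail-reduce, and make monic.

G = {x_1 + 20/21*x_2*x_3 + 8/21*x_2 - 8/7*x_3 + 8/7, x_2**2 - 17/12*x_2*x_3 + 5/3*x_2 - 7/18*x_3 + 7/18, x_3**2 - 3/2*x_3 + 1/2}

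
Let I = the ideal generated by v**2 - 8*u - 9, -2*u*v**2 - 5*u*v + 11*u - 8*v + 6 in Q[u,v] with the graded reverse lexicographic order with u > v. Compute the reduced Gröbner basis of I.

G = {u**2 + 5/16*u*v + 7/16*u + 1/2*v - 3/8, v**2 - 8*u - 9}

f_1 = v**2 - 8*u - 9, LT = v**2.
f_2 = -2*u*v**2 - 5*u*v + 11*u - 8*v + 6, LT = u*v**2.

S(f_1,f_2): lcm = u*v**2. S = -8*u**2 - 5/2*u*v - 7/2*u - 4*v + 3.
  leading term u**2: no divisor's leading term divides it; move -8*u**2 to the remainder.
  leading term u*v: no divisor's leading term divides it; move -5/2*u*v to the remainder.
  leading term u: no divisor's leading term divides it; move -7/2*u to the remainder.
  leading term v: no divisor's leading term divides it; move -4*v to the remainder.
  leading term 1: no divisor's leading term divides it; move 3 to the remainder.
  remainder -8*u**2 - 5/2*u*v - 7/2*u - 4*v + 3 ≠ 0; add g_3 = -8*u**2 - 5/2*u*v - 7/2*u - 4*v + 3 to the basis.

The other S-polynomials (S(f_1,g_3), S(f_2,g_3)) all reduce to 0 modulo the current basis, so we have a Gröbner basis.
Inter-reduce: drop elements whose leading term is divisible by another's, tail-reduce, and make monic.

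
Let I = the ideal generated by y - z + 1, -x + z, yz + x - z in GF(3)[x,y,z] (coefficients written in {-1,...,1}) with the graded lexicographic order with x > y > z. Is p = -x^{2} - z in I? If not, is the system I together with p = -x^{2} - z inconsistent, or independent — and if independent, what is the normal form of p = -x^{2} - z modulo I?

-x^{2} - z is independent of I; its normal form modulo I is z.

First compute the reduced Gröbner basis of I by Buchberger's algorithm.
f_1 = y - z + 1, LT = y.
f_2 = -x + z, LT = x.
f_3 = yz + x - z, LT = yz.

S(f_1,f_3): lcm = yz. S = -z^{2} - x - z.
  leading term z^{2}: no divisor's leading term divides it; move -z^{2} to the remainder.
  leading term x: subtract (1)·f_2 from -x - z → z
  leading term z: no divisor's leading term divides it; move z to the remainder.
  remainder -z^{2} + z ≠ 0; add h_4 = -z^{2} + z to the basis.

The other S-polynomials (S(f_1,f_2), S(f_2,f_3), S(f_1,h_4), S(f_2,h_4), S(f_3,h_4)) all reduce to 0 modulo the current basis, so we have a Gröbner basis.
Inter-reduce: drop elements whose leading term is divisible by another's, tail-reduce, and make monic.
Reduced Gröbner basis: {z^{2} - z, x - z, y - z + 1}.
Label its elements g_1 = z^{2} - z, g_2 = x - z, g_3 = y - z + 1.

Reduce p = -x^{2} - z modulo G:
  leading term x^{2}: subtract (-x)·g_2 from -x^{2} - z → -xz - z
  leading term xz: subtract (-z)·g_2 from -xz - z → -z^{2} - z
  leading term z^{2}: subtract (-1)·g_1 from -z^{2} - z → z
  leading term z: no divisor's leading term divides it; move z to the remainder.
  normal form = z.
The normal form is nonzero, so p ∉ I. Since p minus its normal form lies in I, I + (p) = I + (r) where r = z; decide whether this ideal is the whole ring.
Run Buchberger on G together with r (pairs among the g_i already reduce to 0 since G is a Gröbner basis):
g_1 = z^{2} - z, LT = z^{2}.
g_2 = x - z, LT = x.
g_3 = y - z + 1, LT = y.
r = z, LT = z.

The S-polynomials (S(g_1,g_2), S(g_1,g_3), S(g_1,r), S(g_2,g_3), S(g_2,r), S(g_3,r)) all reduce to 0 modulo the current basis, so we have a Gröbner basis.
Inter-reduce: drop elements whose leading term is divisible by another's, tail-reduce, and make monic.
Reduced Gröbner basis: {x, y + 1, z}.
The reduced Gröbner basis of I + (p) is {x, y + 1, z} ≠ {1}, a proper ideal, so the enlarged system stays consistent: p is independent of I, with normal form z.

Ideal membership is decidable via reduction modulo a Gröbner basis.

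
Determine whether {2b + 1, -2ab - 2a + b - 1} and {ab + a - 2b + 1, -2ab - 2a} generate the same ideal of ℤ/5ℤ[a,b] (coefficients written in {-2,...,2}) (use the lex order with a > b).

Since reduced Gröbner bases are canonical representatives of ideals under a given ordering, it suffices to compute and compare them.
Buchberger on the first generating set:
f_1 = 2b + 1, LT = b.
f_2 = -2ab - 2a + b - 1, LT = ab.

S(f_1,f_2): lcm = ab. S = 2a - 2b + 2.
  leading term a: no divisor's leading term divides it; move 2a to the remainder.
  leading term b: subtract (-1)·f_1 from -2b + 2 → -2
  leading term 1: no divisor's leading term divides it; move -2 to the remainder.
  remainder 2a - 2 ≠ 0; add g_3 = 2a - 2 to the basis.

The other S-polynomials (S(f_1,g_3), S(f_2,g_3)) all reduce to 0 modulo the current basis, so we have a Gröbner basis.
Inter-reduce: drop elements whose leading term is divisible by another's, tail-reduce, and make monic.
Reduced Gröbner basis: {a - 1, b - 2}.

Buchberger on the second generating set:
h_1 = ab + a - 2b + 1, LT = ab.
h_2 = -2ab - 2a, LT = ab.

S(h_1,h_2): lcm = ab. S = -2b + 1.
  leading term b: no divisor's leading term divides it; move -2b to the remainder.
  leading term 1: no divisor's leading term divides it; move 1 to the remainder.
  remainder -2b + 1 ≠ 0; add k_3 = -2b + 1 to the basis.

S(h_1,k_3): lcm = ab. S = -a - 2b + 1.
  leading term a: no divisor's leading term divides it; move -a to the remainder.
  leading term b: subtract (1)·k_3 from -2b + 1 → 0
  remainder -a ≠ 0; add k_4 = -a to the basis.

The other S-polynomials (S(h_2,k_3), S(h_1,k_4), S(h_2,k_4), S(k_3,k_4)) all reduce to 0 modulo the current basis, so we have a Gröbner basis.
Inter-reduce: drop elements whose leading term is divisible by another's, tail-reduce, and make monic.
Reduced Gröbner basis: {a, b + 2}.

Since the reduced bases disagree, the two ideals are not the same.

No, the ideals differ.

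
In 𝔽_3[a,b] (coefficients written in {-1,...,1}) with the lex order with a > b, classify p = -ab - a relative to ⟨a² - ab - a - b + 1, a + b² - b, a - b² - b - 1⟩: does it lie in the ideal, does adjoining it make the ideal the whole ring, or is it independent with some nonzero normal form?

-ab - a lies in I (it reduces to 0).

First compute the reduced Gröbner basis of I by Buchberger's algorithm.
f_1 = a² - ab - a - b + 1, LT = a².
f_2 = a + b² - b, LT = a.
f_3 = a - b² - b - 1, LT = a.

S(f_1,f_2): lcm = a². S = -ab² - a - b + 1.
  leading term ab²: subtract (-b²)·f_2 from -ab² - a - b + 1 → -a + b⁴ - b³ - b + 1
  leading term a: subtract (-1)·f_2 from -a + b⁴ - b³ - b + 1 → b⁴ - b³ + b² + b + 1
  leading term b⁴: no divisor's leading term divides it; move b⁴ to the remainder.
  leading term b³: no divisor's leading term divides it; move -b³ to the remainder.
  leading term b²: no divisor's leading term divides it; move b² to the remainder.
  leading term b: no divisor's leading term divides it; move b to the remainder.
  leading term 1: no divisor's leading term divides it; move 1 to the remainder.
  remainder b⁴ - b³ + b² + b + 1 ≠ 0; add h_4 = b⁴ - b³ + b² + b + 1 to the basis.

S(f_1,f_3): lcm = a². S = ab² - b + 1.
  leading term ab²: subtract (b²)·f_2 from ab² - b + 1 → -b⁴ + b³ - b + 1
  leading term b⁴: subtract (-1)·h_4 from -b⁴ + b³ - b + 1 → b² - 1
  leading term b²: no divisor's leading term divides it; move b² to the remainder.
  leading term 1: no divisor's leading term divides it; move -1 to the remainder.
  remainder b² - 1 ≠ 0; add h_5 = b² - 1 to the basis.

S(f_2,f_3): lcm = a. S = -b² + 1.
  leading term b²: subtract (-1)·h_5 from -b² + 1 → 0
  remainder 0.

S(f_1,h_4): leading monomials are coprime, so the S-polynomial reduces to 0 (Buchberger's first criterion).
S(f_2,h_4): leading monomials are coprime, so the S-polynomial reduces to 0 (Buchberger's first criterion).
S(f_3,h_4): leading monomials are coprime, so the S-polynomial reduces to 0 (Buchberger's first criterion).
S(f_1,h_5): leading monomials are coprime, so the S-polynomial reduces to 0 (Buchberger's first criterion).
S(f_2,h_5): leading monomials are coprime, so the S-polynomial reduces to 0 (Buchberger's first criterion).
S(f_3,h_5): leading monomials are coprime, so the S-polynomial reduces to 0 (Buchberger's first criterion).
S(h_4,h_5): lcm = b⁴. S = -b³ - b² + b + 1.
  leading term b³: subtract (-b)·h_5 from -b³ - b² + b + 1 → -b² + 1
  leading term b²: subtract (-1)·h_5 from -b² + 1 → 0
  remainder 0.

Every S-polynomial of the final basis reduces to 0, so we have a Gröbner basis.
Inter-reduce: drop elements whose leading term is divisible by another's, tail-reduce, and make monic.
Reduced Gröbner basis: {a - b + 1, b² - 1}.
Label its elements g_1 = a - b + 1, g_2 = b² - 1.

Reduce p = -ab - a modulo G:
  leading term ab: subtract (-b)·g_1 from -ab - a → -a - b² + b
  leading term a: subtract (-1)·g_1 from -a - b² + b → -b² + 1
  leading term b²: subtract (-1)·g_2 from -b² + 1 → 0
  normal form = 0.
Since the normal form is 0, p ∈ I.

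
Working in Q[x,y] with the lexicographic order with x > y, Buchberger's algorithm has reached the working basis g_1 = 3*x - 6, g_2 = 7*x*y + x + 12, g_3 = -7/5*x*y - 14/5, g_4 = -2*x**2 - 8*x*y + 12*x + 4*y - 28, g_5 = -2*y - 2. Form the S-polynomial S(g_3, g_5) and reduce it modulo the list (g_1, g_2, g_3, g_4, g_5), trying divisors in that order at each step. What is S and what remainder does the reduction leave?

lcm(LM(g_3), LM(g_5)) = x*y.
S = (lcm/LT(g_3))·g_3 − (lcm/LT(g_5))·g_5 = -x + 2.
Reduce S modulo (g_1, g_2, g_3, g_4, g_5) in that order:
  leading term x: subtract (-1/3)·g_1 from -x + 2 → 0
The remainder is 0, so this S-polynomial contributes no new basis element.
This is the inner loop of Buchberger's algorithm — each nonzero remainder becomes a new basis element.

S(g_3, g_5) = -x + 2; remainder on division = 0.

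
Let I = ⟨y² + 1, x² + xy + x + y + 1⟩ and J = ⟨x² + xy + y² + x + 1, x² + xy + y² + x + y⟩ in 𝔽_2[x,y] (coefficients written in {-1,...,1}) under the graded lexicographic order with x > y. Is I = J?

No, the ideals differ.

Equality of ideals is decidable: compute both reduced Gröbner bases (unique for the ordering) and check whether they agree.
Buchberger on the first generating set:
f_1 = y² + 1, LT = y².
f_2 = x² + xy + x + y + 1, LT = x².

The S-polynomials (S(f_1,f_2)) all reduce to 0 modulo the current basis, so we have a Gröbner basis.
Inter-reduce: drop elements whose leading term is divisible by another's, tail-reduce, and make monic.
Reduced Gröbner basis: {x² + xy + x + y + 1, y² + 1}.

Buchberger on the second generating set:
h_1 = x² + xy + y² + x + 1, LT = x².
h_2 = x² + xy + y² + x + y, LT = x².

S(h_1,h_2): lcm = x². S = y + 1.
  leading term y: no divisor's leading term divides it; move y to the remainder.
  leading term 1: no divisor's leading term divides it; move 1 to the remainder.
  remainder y + 1 ≠ 0; add k_3 = y + 1 to the basis.

The other S-polynomials (S(h_1,k_3), S(h_2,k_3)) all reduce to 0 modulo the current basis, so we have a Gröbner basis.
Inter-reduce: drop elements whose leading term is divisible by another's, tail-reduce, and make monic.
Reduced Gröbner basis: {x², y + 1}.

The bases are distinct; the ideals are different.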